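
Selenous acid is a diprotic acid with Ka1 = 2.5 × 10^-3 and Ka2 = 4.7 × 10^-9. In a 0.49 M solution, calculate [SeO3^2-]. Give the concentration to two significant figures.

First ionization gives [H+] ≈ [HSeO3-] = 3.38 × 10^-2 M.
Second step: Ka2 = [H+][SeO3^2-]/[HSeO3-] ≈ [SeO3^2-] (since [H+] ≈ [HSeO3-]).
So [SeO3^2-] ≈ Ka2.

4.7 × 10^-9 M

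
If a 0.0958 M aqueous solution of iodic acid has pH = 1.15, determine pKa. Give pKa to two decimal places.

[H+] = 10^(-1.15) = 7.08 × 10^-2 M
At equilibrium [HA] = 0.0958 − 7.08 × 10^-2 = 2.50 × 10^-2 M
Ka = [H+][A-]/[HA] = (7.08 × 10^-2)² / 2.50 × 10^-2 = 2.01 × 10^-1
pKa = -log(2.01 × 10^-1) = 0.70

pKa = 0.70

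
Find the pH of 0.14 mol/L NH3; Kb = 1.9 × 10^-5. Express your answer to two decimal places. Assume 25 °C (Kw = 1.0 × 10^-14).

pH = 11.21

NH3 + H2O ⇌ NH4+ + OH-
From the ICE table, Kb = [OH-]²/(0.14 − [OH-]) = 1.9 × 10^-5.
Since Kb ≪ C₀, [OH-] ≈ √(Kb·C₀) = 1.63 × 10^-3 M.
([OH-]/C₀ = 1.2% < 5%, so the approximation holds.)
pOH = −log(1.63 × 10^-3) = 2.79; pH = 14.00 − 2.79 = 11.21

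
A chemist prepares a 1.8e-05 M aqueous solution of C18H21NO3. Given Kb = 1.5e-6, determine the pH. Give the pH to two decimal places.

pH = 8.65

C18H21NO3 + H2O ⇌ C18H22NO3+ + OH-
Kb = x²/(1.8e-05 − x) = 1.5 × 10^-6
x is not negligible relative to C₀; solve x² + 1.5e-06·x − 2.7e-11 = 0.
x = [−1.5e-06 + √(1.5e-06² + 1.08e-10)]/2 = 4.50 × 10^-6 M
pOH = 5.35, so pH = 14.00 − pOH = 8.65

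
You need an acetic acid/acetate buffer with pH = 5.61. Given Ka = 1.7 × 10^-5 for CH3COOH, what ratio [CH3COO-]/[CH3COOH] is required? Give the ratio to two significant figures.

pKa = -log(1.7 × 10^-5) = 4.770
pH = pKa + log(r) ⇒ log(r) = 5.61 − 4.770 = +0.840
r = [CH3COO-]/[CH3COOH] = 10^(+0.840) = 6.92

ratio = 6.9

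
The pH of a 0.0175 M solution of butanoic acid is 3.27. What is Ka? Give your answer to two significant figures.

Ka = 1.7 × 10^-5

[H+] = 10^(-3.27) = 5.37 × 10^-4 M
At equilibrium [HA] = 0.0175 − 5.37 × 10^-4 = 1.70 × 10^-2 M
Ka = [H+][A-]/[HA] = (5.37 × 10^-4)² / 1.70 × 10^-2 = 1.7 × 10^-5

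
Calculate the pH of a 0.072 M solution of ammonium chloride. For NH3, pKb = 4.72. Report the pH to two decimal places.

pH = 5.21

NH4+ is the conjugate acid of the weak base NH3.
Kb = 10^(−4.72) = 1.91 × 10^-5
Ka = Kw/Kb = 1.0×10^-14 / 1.91 × 10^-5 = 5.24 × 10^-10
Ka = [H+]²/(0.072 − [H+]) = 5.24 × 10^-10
Neglecting [H+] in the denominator: [H+] = √(5.24 × 10^-10 × 0.072) = 6.14 × 10^-6 M
Check: 0.0085% ionized — well under 5%, approximation valid.
pH = −log[H+] = −log(6.14 × 10^-6) = 5.21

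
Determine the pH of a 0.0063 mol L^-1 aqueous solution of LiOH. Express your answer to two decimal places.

pH = 11.80

LiOH is a strong base; [OH-] = 0.0063 M.
pOH = -log(0.0063) = 2.20
pH = 14.00 - 2.20 = 11.80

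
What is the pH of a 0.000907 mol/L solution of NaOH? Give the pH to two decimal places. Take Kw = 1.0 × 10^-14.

NaOH is a strong base; [OH-] = 0.000907 M.
pOH = -log(0.000907) = 3.04
pH = 14.00 - 3.04 = 10.96

pH = 10.96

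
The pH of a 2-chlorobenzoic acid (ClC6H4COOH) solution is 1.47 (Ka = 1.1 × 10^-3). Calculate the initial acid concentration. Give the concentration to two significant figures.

[H+] = 10^(-1.47) = 3.39 × 10^-2 M = x
Ka = x²/(C₀ − x) ⇒ C₀ = x + x²/Ka
C₀ = 3.39 × 10^-2 + (3.39 × 10^-2)²/(1.1 × 10^-3) = 1.08 M

C₀ = 1.1 M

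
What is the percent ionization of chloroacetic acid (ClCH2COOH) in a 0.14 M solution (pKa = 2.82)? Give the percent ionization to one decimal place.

ClCH2COOH ⇌ ClCH2COO- + H+; let x = [H+] at equilibrium.
Ka = 10^(−2.82) = 1.51 × 10^-3
Solve x² + 0.00151x − 0.000211 = 0 → x = 1.38 × 10^-2 M
Fraction ionized = 1.38 × 10^-2 / 0.14 = 0.0986 → 9.9%

9.9%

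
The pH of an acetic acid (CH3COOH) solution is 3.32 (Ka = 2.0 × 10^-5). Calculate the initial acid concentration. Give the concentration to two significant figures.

C₀ = 1.2 × 10^-2 M

[H+] = 10^(-3.32) = 4.79 × 10^-4 M = x
Ka = x²/(C₀ − x) ⇒ C₀ = x + x²/Ka
C₀ = 4.79 × 10^-4 + (4.79 × 10^-4)²/(2.0 × 10^-5) = 1.20 × 10^-2 M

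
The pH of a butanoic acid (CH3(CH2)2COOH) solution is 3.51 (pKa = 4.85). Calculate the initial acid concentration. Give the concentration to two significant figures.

C₀ = 7.1 × 10^-3 M

[H+] = 10^(-3.51) = 3.09 × 10^-4 M = x
Ka = 10^(−4.85) = 1.41 × 10^-5
Ka = x²/(C₀ − x) ⇒ C₀ = x + x²/Ka
C₀ = 3.09 × 10^-4 + (3.09 × 10^-4)²/(1.41 × 10^-5) = 7.08 × 10^-3 M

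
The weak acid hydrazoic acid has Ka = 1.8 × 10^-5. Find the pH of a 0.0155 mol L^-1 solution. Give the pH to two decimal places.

HN3 ⇌ N3- + H+
Ka = [H+]²/(0.0155 − [H+]) = 1.8 × 10^-5
Since Ka ≪ C₀, [H+] ≈ √(Ka·C₀) = 5.28 × 10^-4 M.
Check: 3.4% ionized — well under 5%, approximation valid.
pH = −log[H+] = −log(5.28 × 10^-4) = 3.28

pH = 3.28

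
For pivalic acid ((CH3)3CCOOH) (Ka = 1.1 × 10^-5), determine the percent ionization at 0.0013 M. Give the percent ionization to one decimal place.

8.8%

(CH3)3CCOOH ⇌ (CH3)3CCOO- + H+; let x = [H+] at equilibrium.
Solve x² + 1.1e-05x − 1.43e-08 = 0 → x = 1.14 × 10^-4 M
% ionization = x/C₀ × 100% = 1.14 × 10^-4/0.0013 × 100% = 8.8%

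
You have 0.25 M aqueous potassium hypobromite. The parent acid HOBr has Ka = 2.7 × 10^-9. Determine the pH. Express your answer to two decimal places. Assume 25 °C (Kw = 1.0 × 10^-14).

pH = 10.98

OBr- is the conjugate base of the weak acid HOBr.
Kb = Kw/Ka = 1.0×10^-14 / 2.7 × 10^-9 = 3.70 × 10^-6
Kb = x²/(0.25 − x) = 3.70 × 10^-6
Since Kb ≪ C₀, x ≈ √(Kb·C₀) = 9.62 × 10^-4 M.
(x/C₀ = 0.38% < 5%, so the approximation holds.)
pOH = −log(9.62 × 10^-4) = 3.02; pH = 14.00 − 3.02 = 10.98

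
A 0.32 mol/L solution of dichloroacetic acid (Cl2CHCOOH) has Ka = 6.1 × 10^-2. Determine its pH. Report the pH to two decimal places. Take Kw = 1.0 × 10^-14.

Cl2CHCOOH ⇌ Cl2CHCOO- + H+
From the ICE table, Ka = [H+]²/(0.32 − [H+]) = 6.1 × 10^-2.
[H+] is not negligible relative to C₀; solve [H+]² + 0.061·[H+] − 0.0195 = 0.
[H+] = (−Ka + √(Ka² + 4·Ka·C₀))/2 = 1.13 × 10^-1 M
pH = −log(1.13 × 10^-1) = 0.95

pH = 0.95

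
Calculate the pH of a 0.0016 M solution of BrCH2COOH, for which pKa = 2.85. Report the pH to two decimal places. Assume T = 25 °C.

BrCH2COOH ⇌ BrCH2COO- + H+
Ka = 10^(−2.85) = 1.41 × 10^-3
From the ICE table, Ka = x²/(0.0016 − x) = 1.41 × 10^-3.
x is not negligible relative to C₀; solve x² + 0.00141·x − 2.26e-06 = 0.
x = (−Ka + √(Ka² + 4·Ka·C₀))/2 = 9.54 × 10^-4 M
pH = −log(9.54 × 10^-4) = 3.02

pH = 3.02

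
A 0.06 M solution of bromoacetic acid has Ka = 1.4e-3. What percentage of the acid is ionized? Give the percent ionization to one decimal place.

14.2%

BrCH2COOH ⇌ BrCH2COO- + H+; let x = [H+] at equilibrium.
Solve x² + 0.0014x − 8.4e-05 = 0 → x = 8.49 × 10^-3 M
% ionization = x/C₀ × 100% = 8.49 × 10^-3/0.06 × 100% = 14.2%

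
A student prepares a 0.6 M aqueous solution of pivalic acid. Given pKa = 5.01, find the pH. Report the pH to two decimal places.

pH = 2.62

(CH3)3CCOOH ⇌ (CH3)3CCOO- + H+
Ka = 10^(−5.01) = 9.77 × 10^-6
From the ICE table, Ka = x²/(0.6 − x) = 9.77 × 10^-6.
Assume x ≪ 0.6: x ≈ √(9.77 × 10^-6 × 0.6) = 2.42 × 10^-3 M
pH = −log[H+] = −log(2.42 × 10^-3) = 2.62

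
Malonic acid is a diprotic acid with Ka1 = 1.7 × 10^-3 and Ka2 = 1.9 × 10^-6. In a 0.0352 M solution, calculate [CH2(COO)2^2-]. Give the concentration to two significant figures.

First ionization gives [H+] ≈ [CH2(COOH)COO-] = 6.93 × 10^-3 M.
Second step: Ka2 = [H+][CH2(COO)2^2-]/[CH2(COOH)COO-] ≈ [CH2(COO)2^2-] (since [H+] ≈ [CH2(COOH)COO-]).
So [CH2(COO)2^2-] ≈ Ka2.

1.9 × 10^-6 M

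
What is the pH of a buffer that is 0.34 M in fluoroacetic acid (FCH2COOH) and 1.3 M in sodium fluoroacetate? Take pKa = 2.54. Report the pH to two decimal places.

pH = pKa + log([A⁻]/[HA]) = 2.54 + log(1.3/0.34)
pH = 2.54 + (+0.582) = 3.12

pH = 3.12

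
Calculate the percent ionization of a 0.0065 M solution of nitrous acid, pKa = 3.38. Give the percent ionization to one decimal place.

HNO2 ⇌ NO2- + H+; let x = [H+] at equilibrium.
Ka = 10^(−3.38) = 4.17 × 10^-4
Solve x² + 0.000417x − 2.71e-06 = 0 → x = 1.45 × 10^-3 M
% ionization = x/C₀ × 100% = 1.45 × 10^-3/0.0065 × 100% = 22.3%

22.3%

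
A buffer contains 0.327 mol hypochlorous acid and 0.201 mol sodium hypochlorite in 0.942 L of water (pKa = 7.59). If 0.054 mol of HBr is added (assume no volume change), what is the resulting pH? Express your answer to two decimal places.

Added H+ converts OCl- to HOCl: HOCl → 0.381 mol, OCl- → 0.147 mol.
Henderson–Hasselbalch with mole ratio 0.147/0.381: pH = 7.59 + (-0.414)

pH = 7.18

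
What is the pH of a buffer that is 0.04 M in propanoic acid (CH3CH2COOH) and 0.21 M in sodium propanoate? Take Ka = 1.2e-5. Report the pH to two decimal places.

pKa = −log(1.2 × 10^-5) = 4.921
Henderson–Hasselbalch: pH = pKa + log([CH3CH2COO-]/[CH3CH2COOH]) = 4.921 + log(0.21/0.04)
pH = 4.921 + (+0.720) = 5.64

pH = 5.64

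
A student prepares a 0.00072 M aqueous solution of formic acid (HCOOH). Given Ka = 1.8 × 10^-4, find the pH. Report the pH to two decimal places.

HCOOH ⇌ HCOO- + H+
Let x = [H+] at equilibrium. Ka = x²/(0.00072 − x).
Here C₀/Ka ≈ 4, so the small-x approximation fails. Use the quadratic:
x = [−0.00018 + √(0.00018² + 5.18e-07)]/2 = 2.81 × 10^-4 M
pH = −log(2.81 × 10^-4) = 3.55

pH = 3.55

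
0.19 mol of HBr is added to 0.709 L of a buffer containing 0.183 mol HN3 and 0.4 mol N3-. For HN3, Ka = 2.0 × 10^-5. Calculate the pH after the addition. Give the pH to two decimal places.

After neutralization: n(HN3) = 0.373 mol, n(N3-) = 0.21 mol.
pKa = −log(2.0 × 10^-5) = 4.699
Henderson–Hasselbalch with mole ratio 0.21/0.373: pH = 4.699 + (-0.249)

pH = 4.45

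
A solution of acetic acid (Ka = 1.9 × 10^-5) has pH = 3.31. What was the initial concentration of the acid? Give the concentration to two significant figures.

[H+] = 10^(-3.31) = 4.90 × 10^-4 M = x
Ka = x²/(C₀ − x) ⇒ C₀ = x + x²/Ka
C₀ = 4.90 × 10^-4 + (4.90 × 10^-4)²/(1.9 × 10^-5) = 1.31 × 10^-2 M

C₀ = 1.3 × 10^-2 M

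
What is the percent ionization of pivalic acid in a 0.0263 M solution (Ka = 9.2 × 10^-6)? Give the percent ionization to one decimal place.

(CH3)3CCOOH ⇌ (CH3)3CCOO- + H+; let x = [H+] at equilibrium.
x ≈ √(Ka·C₀) = √(9.2 × 10^-6 × 0.0263) = 4.92 × 10^-4 M
Fraction ionized = 4.92 × 10^-4 / 0.0263 = 0.0187 → 1.9%

1.9%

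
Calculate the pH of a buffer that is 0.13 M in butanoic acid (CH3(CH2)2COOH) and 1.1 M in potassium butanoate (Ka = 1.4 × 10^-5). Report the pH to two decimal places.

pH = 5.78

pKa = −log(1.4 × 10^-5) = 4.854
Henderson–Hasselbalch: pH = pKa + log([CH3(CH2)2COO-]/[CH3(CH2)2COOH]) = 4.854 + log(1.1/0.13)
pH = 4.854 + (+0.927) = 5.78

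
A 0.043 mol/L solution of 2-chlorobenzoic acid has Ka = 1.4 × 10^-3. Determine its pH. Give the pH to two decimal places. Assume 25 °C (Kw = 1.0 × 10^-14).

pH = 2.15

ClC6H4COOH ⇌ ClC6H4COO- + H+
Let x = [H+] at equilibrium. Ka = x²/(0.043 − x).
x is not negligible relative to C₀; solve x² + 0.0014·x − 6.02e-05 = 0.
x = [−0.0014 + √(0.0014² + 0.000241)]/2 = 7.09 × 10^-3 M
pH = −log(7.09 × 10^-3) = 2.15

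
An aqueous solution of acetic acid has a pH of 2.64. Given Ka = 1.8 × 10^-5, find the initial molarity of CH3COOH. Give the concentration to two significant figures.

[H+] = 10^(-2.64) = 2.29 × 10^-3 M = x
Ka = x²/(C₀ − x) ⇒ C₀ = x + x²/Ka
C₀ = 2.29 × 10^-3 + (2.29 × 10^-3)²/(1.8 × 10^-5) = 2.94 × 10^-1 M

C₀ = 2.9 × 10^-1 M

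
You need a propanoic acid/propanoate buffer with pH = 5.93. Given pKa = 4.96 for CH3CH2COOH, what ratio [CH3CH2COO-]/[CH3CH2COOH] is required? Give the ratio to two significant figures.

pH = pKa + log(r) ⇒ log(r) = 5.93 − 4.96 = +0.97
r = [CH3CH2COO-]/[CH3CH2COOH] = 10^(+0.97) = 9.33

ratio = 9.3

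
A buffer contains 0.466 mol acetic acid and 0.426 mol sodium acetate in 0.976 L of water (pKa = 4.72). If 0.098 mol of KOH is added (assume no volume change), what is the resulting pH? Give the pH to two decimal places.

After neutralization: n(CH3COOH) = 0.368 mol, n(CH3COO-) = 0.524 mol.
pH = pKa + log([A⁻]/[HA]) = 4.72 + log(0.524/0.368) = 4.72 +0.153

pH = 4.87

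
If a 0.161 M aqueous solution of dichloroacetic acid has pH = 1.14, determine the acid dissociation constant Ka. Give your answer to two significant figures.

Ka = 5.9 × 10^-2

[H+] = 10^(-1.14) = 7.24 × 10^-2 M
At equilibrium [HA] = 0.161 − 7.24 × 10^-2 = 8.86 × 10^-2 M
Ka = [H+][A-]/[HA] = (7.24 × 10^-2)² / 8.86 × 10^-2 = 5.9 × 10^-2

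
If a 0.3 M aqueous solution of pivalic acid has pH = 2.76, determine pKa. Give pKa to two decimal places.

pKa = 4.99

[H+] = 10^(-2.76) = 1.74 × 10^-3 M
At equilibrium [HA] = 0.3 − 1.74 × 10^-3 = 2.98 × 10^-1 M
Ka = [H+][A-]/[HA] = (1.74 × 10^-3)² / 2.98 × 10^-1 = 1.02 × 10^-5
pKa = -log(1.02 × 10^-5) = 4.99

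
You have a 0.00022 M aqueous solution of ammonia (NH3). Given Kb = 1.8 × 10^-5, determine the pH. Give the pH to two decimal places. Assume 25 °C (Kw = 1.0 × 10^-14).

NH3 + H2O ⇌ NH4+ + OH-
From the ICE table, Kb = [OH-]²/(0.00022 − [OH-]) = 1.8 × 10^-5.
The 5% rule fails; solving [OH-]² + Kb·[OH-] − Kb·C₀ = 0 exactly:
[OH-] = (−Kb + √(Kb² + 4·Kb·C₀))/2 = 5.46 × 10^-5 M
pOH = −log(5.46 × 10^-5) = 4.26; pH = 14.00 − 4.26 = 9.74

pH = 9.74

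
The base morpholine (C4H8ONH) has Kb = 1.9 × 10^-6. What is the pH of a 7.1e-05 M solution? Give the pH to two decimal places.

C4H8ONH + H2O ⇌ C4H8ONH2+ + OH-
From the ICE table, Kb = x²/(7.1e-05 − x) = 1.9 × 10^-6.
The 5% rule fails; solving x² + Kb·x − Kb·C₀ = 0 exactly:
x = (−Kb + √(Kb² + 4·Kb·C₀))/2 = 1.07 × 10^-5 M
pOH = 4.97, so pH = 14.00 − pOH = 9.03

pH = 9.03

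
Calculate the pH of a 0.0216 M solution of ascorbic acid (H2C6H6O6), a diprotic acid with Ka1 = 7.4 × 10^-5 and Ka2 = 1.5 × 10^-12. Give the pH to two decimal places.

Since Ka1 ≫ Ka2, the first ionization dominates [H+].
Ka1 = x²/(0.0216 − x) = 7.4 × 10^-5
Solving the quadratic: x = (−Ka1 + √(Ka1² + 4·Ka1·C₀))/2 = 1.23 × 10^-3 M
pH = −log(1.23 × 10^-3) = 2.91

pH = 2.91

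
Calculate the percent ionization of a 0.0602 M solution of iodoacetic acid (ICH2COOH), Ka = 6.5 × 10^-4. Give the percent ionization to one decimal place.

9.9%

ICH2COOH ⇌ ICH2COO- + H+; let x = [H+] at equilibrium.
Ka = x²/(C₀ − x); solving the quadratic gives x = 5.94 × 10^-3 M.
% ionization = x/C₀ × 100% = 5.94 × 10^-3/0.0602 × 100% = 9.9%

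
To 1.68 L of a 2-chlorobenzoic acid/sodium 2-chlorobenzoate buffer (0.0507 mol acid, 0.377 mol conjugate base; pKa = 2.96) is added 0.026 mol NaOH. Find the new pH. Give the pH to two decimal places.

OH- converts ClC6H4COOH to ClC6H4COO-: ClC6H4COOH → 0.0247 mol, ClC6H4COO- → 0.403 mol.
pH = pKa + log([A⁻]/[HA]) = 2.96 + log(0.403/0.0247) = 2.96 +1.213

pH = 4.17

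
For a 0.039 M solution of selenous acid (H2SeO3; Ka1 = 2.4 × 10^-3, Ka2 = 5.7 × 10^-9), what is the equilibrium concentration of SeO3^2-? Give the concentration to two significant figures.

First ionization gives [H+] ≈ [HSeO3-] = 8.55 × 10^-3 M.
Second step: Ka2 = [H+][SeO3^2-]/[HSeO3-] ≈ [SeO3^2-] (since [H+] ≈ [HSeO3-]).
So [SeO3^2-] ≈ Ka2.

5.7 × 10^-9 M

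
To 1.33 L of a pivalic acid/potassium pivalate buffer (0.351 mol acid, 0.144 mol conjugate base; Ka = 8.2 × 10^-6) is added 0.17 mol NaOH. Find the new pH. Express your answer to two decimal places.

OH- converts (CH3)3CCOOH to (CH3)3CCOO-: (CH3)3CCOOH → 0.181 mol, (CH3)3CCOO- → 0.314 mol.
pKa = −log(8.2 × 10^-6) = 5.086
pH = pKa + log([A⁻]/[HA]) = 5.086 + log(0.314/0.181) = 5.086 +0.239

pH = 5.33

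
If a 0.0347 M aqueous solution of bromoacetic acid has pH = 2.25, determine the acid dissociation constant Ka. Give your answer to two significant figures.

[H+] = 10^(-2.25) = 5.62 × 10^-3 M
At equilibrium [HA] = 0.0347 − 5.62 × 10^-3 = 2.91 × 10^-2 M
Ka = [H+][A-]/[HA] = (5.62 × 10^-3)² / 2.91 × 10^-2 = 1.1 × 10^-3

Ka = 1.1 × 10^-3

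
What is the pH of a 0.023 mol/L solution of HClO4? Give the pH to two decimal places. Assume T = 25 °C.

pH = 1.64

HClO4 is a strong acid and dissociates completely, so [H+] = 0.023 M.
pH = -log(0.023) = 1.64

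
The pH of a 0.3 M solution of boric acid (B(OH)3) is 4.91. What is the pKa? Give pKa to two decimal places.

[H+] = 10^(-4.91) = 1.23 × 10^-5 M
At equilibrium [HA] = 0.3 − 1.23 × 10^-5 = 3.00 × 10^-1 M
Ka = [H+][A-]/[HA] = (1.23 × 10^-5)² / 3.00 × 10^-1 = 5.04 × 10^-10
pKa = -log(5.04 × 10^-10) = 9.30

pKa = 9.30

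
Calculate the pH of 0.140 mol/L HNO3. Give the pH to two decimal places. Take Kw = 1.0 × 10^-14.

HNO3 is a strong acid and dissociates completely, so [H+] = 0.140 M.
pH = -log(0.14) = 0.85

pH = 0.85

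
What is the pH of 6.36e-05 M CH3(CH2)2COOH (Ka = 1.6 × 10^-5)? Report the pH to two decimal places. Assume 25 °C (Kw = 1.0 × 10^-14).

CH3(CH2)2COOH ⇌ CH3(CH2)2COO- + H+
Ka = x²/(6.36e-05 − x) = 1.6 × 10^-5
The 5% rule fails; solving x² + Ka·x − Ka·C₀ = 0 exactly:
x = [−1.6e-05 + √(1.6e-05² + 4.07e-09)]/2 = 2.49 × 10^-5 M
pH = −log[H+] = −log(2.49 × 10^-5) = 4.60

pH = 4.60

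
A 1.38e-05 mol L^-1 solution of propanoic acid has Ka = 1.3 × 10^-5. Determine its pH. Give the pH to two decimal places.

pH = 5.08

CH3CH2COOH ⇌ CH3CH2COO- + H+
From the ICE table, Ka = x²/(1.38e-05 − x) = 1.3 × 10^-5.
x is not negligible relative to C₀; solve x² + 1.3e-05·x − 1.79e-10 = 0.
x = (−Ka + √(Ka² + 4·Ka·C₀))/2 = 8.39 × 10^-6 M
pH = −log[H+] = −log(8.39 × 10^-6) = 5.08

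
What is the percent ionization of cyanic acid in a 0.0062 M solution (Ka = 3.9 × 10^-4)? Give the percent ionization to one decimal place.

22.1%

HOCN ⇌ OCN- + H+; let x = [H+] at equilibrium.
Ka = x²/(C₀ − x); solving the quadratic gives x = 1.37 × 10^-3 M.
% ionization = x/C₀ × 100% = 1.37 × 10^-3/0.0062 × 100% = 22.1%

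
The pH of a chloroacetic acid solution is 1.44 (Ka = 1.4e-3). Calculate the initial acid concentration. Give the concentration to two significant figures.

C₀ = 9.8 × 10^-1 M

[H+] = 10^(-1.44) = 3.63 × 10^-2 M = x
Ka = x²/(C₀ − x) ⇒ C₀ = x + x²/Ka
C₀ = 3.63 × 10^-2 + (3.63 × 10^-2)²/(1.4 × 10^-3) = 9.78 × 10^-1 M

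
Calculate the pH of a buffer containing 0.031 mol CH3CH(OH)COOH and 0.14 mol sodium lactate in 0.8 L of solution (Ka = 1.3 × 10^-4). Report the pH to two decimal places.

pH = 4.54

pKa = −log(1.3 × 10^-4) = 3.886
Using pH = pKa + log([base]/[acid]) with [base]/[acid] = 0.14/0.031:
pH = 3.886 + (+0.655) = 4.54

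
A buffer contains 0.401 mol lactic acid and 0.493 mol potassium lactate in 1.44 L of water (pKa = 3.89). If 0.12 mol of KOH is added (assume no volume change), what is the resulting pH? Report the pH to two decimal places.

OH- converts CH3CH(OH)COOH to CH3CH(OH)COO-: CH3CH(OH)COOH → 0.281 mol, CH3CH(OH)COO- → 0.613 mol.
pH = pKa + log(n_CH3CH(OH)COO-/n_CH3CH(OH)COOH) = 3.89 + log(0.613/0.281) = 3.89 + (+0.339)

pH = 4.23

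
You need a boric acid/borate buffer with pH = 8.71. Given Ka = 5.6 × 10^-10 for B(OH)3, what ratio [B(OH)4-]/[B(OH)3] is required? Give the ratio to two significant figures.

ratio = 0.29

pKa = -log(5.6 × 10^-10) = 9.252
pH = pKa + log(r) ⇒ log(r) = 8.71 − 9.252 = -0.542
r = [B(OH)4-]/[B(OH)3] = 10^(-0.542) = 0.287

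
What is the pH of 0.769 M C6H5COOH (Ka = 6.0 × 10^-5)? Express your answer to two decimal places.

C6H5COOH ⇌ C6H5COO- + H+
From the ICE table, Ka = x²/(0.769 − x) = 6.0 × 10^-5.
Since Ka ≪ C₀, x ≈ √(Ka·C₀) = 6.79 × 10^-3 M.
(x/C₀ = 0.88% < 5%, so the approximation holds.)
pH = −log[H+] = −log(6.79 × 10^-3) = 2.17

pH = 2.17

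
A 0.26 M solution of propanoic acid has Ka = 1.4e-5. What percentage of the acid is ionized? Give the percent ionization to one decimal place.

0.7%

CH3CH2COOH ⇌ CH3CH2COO- + H+; let x = [H+] at equilibrium.
x ≈ √(Ka·C₀) = √(1.4 × 10^-5 × 0.26) = 1.91 × 10^-3 M
Fraction ionized = 1.91 × 10^-3 / 0.26 = 0.0073 → 0.7%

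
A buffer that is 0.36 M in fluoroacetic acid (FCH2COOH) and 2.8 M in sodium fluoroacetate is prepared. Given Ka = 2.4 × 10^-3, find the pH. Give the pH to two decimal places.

pH = 3.51

pKa = −log(2.4 × 10^-3) = 2.620
Henderson–Hasselbalch: pH = pKa + log([FCH2COO-]/[FCH2COOH]) = 2.620 + log(2.8/0.36)
pH = 2.620 + (+0.891) = 3.51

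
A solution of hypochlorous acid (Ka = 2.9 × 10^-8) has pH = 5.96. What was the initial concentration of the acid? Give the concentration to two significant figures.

C₀ = 4.3 × 10^-5 M

[H+] = 10^(-5.96) = 1.10 × 10^-6 M = x
Ka = x²/(C₀ − x) ⇒ C₀ = x + x²/Ka
C₀ = 1.10 × 10^-6 + (1.10 × 10^-6)²/(2.9 × 10^-8) = 4.28 × 10^-5 M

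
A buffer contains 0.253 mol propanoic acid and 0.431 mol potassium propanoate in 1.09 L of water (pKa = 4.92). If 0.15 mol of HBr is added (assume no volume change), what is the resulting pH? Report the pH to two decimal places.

Added H+ converts CH3CH2COO- to CH3CH2COOH: CH3CH2COOH → 0.403 mol, CH3CH2COO- → 0.281 mol.
pH = pKa + log([A⁻]/[HA]) = 4.92 + log(0.281/0.403) = 4.92 -0.157

pH = 4.76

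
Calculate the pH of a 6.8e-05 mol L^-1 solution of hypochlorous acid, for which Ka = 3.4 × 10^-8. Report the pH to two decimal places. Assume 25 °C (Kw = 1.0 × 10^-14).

HOCl ⇌ OCl- + H+
From the ICE table, Ka = [H+]²/(6.8e-05 − [H+]) = 3.4 × 10^-8.
Since Ka ≪ C₀, [H+] ≈ √(Ka·C₀) = 1.52 × 10^-6 M.
([H+]/C₀ = 2.2% < 5%, so the approximation holds.)
pH = −log(1.52 × 10^-6) = 5.82

pH = 5.82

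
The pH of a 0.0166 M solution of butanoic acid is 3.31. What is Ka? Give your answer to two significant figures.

[H+] = 10^(-3.31) = 4.90 × 10^-4 M
At equilibrium [HA] = 0.0166 − 4.90 × 10^-4 = 1.61 × 10^-2 M
Ka = [H+][A-]/[HA] = (4.90 × 10^-4)² / 1.61 × 10^-2 = 1.5 × 10^-5

Ka = 1.5 × 10^-5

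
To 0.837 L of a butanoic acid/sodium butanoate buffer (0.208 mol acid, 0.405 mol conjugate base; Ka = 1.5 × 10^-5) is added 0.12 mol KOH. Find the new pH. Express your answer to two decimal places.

OH- converts CH3(CH2)2COOH to CH3(CH2)2COO-: CH3(CH2)2COOH → 0.088 mol, CH3(CH2)2COO- → 0.525 mol.
pKa = −log(1.5 × 10^-5) = 4.824
pH = pKa + log([A⁻]/[HA]) = 4.824 + log(0.525/0.088) = 4.824 +0.776

pH = 5.60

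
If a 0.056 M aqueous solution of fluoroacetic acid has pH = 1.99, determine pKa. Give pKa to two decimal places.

[H+] = 10^(-1.99) = 1.02 × 10^-2 M
At equilibrium [HA] = 0.056 − 1.02 × 10^-2 = 4.58 × 10^-2 M
Ka = [H+][A-]/[HA] = (1.02 × 10^-2)² / 4.58 × 10^-2 = 2.27 × 10^-3
pKa = -log(2.27 × 10^-3) = 2.64

pKa = 2.64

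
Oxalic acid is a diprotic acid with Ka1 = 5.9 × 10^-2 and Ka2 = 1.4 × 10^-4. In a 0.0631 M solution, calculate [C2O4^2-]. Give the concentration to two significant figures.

1.4 × 10^-4 M

First ionization gives [H+] ≈ [HC2O4-] = 3.83 × 10^-2 M.
Second step: Ka2 = [H+][C2O4^2-]/[HC2O4-] ≈ [C2O4^2-] (since [H+] ≈ [HC2O4-]).
So [C2O4^2-] ≈ Ka2.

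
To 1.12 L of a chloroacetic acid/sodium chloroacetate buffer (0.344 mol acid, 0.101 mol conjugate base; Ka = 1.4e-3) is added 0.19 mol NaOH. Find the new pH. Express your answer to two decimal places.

pH = 3.13

OH- converts ClCH2COOH to ClCH2COO-: ClCH2COOH → 0.154 mol, ClCH2COO- → 0.291 mol.
pKa = −log(1.4 × 10^-3) = 2.854
pH = pKa + log(n_ClCH2COO-/n_ClCH2COOH) = 2.854 + log(0.291/0.154) = 2.854 + (+0.276)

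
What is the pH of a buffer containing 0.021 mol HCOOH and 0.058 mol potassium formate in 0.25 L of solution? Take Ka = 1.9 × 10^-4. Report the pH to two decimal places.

pKa = −log(1.9 × 10^-4) = 3.721
pH = pKa + log([A⁻]/[HA]) = 3.721 + log(0.058/0.021)
pH = 3.721 + (+0.441) = 4.16

pH = 4.16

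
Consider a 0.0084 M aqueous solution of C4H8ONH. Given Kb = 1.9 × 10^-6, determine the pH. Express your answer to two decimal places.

pH = 10.10

C4H8ONH + H2O ⇌ C4H8ONH2+ + OH-
Kb = [OH-]²/(0.0084 − [OH-]) = 1.9 × 10^-6
Since Kb ≪ C₀, [OH-] ≈ √(Kb·C₀) = 1.26 × 10^-4 M.
([OH-]/C₀ = 1.5% < 5%, so the approximation holds.)
pOH = −log(1.26 × 10^-4) = 3.90; pH = 14.00 − 3.90 = 10.10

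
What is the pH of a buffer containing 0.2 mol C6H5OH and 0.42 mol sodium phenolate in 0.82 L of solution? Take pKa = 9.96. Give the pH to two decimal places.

pH = 10.28

Using pH = pKa + log([base]/[acid]) with [base]/[acid] = 0.42/0.2:
pH = 9.96 + (+0.322) = 10.28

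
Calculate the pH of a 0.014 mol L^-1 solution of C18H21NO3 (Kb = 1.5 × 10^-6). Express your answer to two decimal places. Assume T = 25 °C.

C18H21NO3 + H2O ⇌ C18H22NO3+ + OH-
Kb = [OH-]²/(0.014 − [OH-]) = 1.5 × 10^-6
Neglecting [OH-] in the denominator: [OH-] = √(1.5 × 10^-6 × 0.014) = 1.45 × 10^-4 M
Check: 1% ionized — well under 5%, approximation valid.
pOH = −log(1.45 × 10^-4) = 3.84; pH = 14.00 − 3.84 = 10.16

pH = 10.16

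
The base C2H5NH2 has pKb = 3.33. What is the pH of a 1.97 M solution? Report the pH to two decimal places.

pH = 12.48

C2H5NH2 + H2O ⇌ C2H5NH3+ + OH-
Kb = 10^(−3.33) = 4.68 × 10^-4
From the ICE table, Kb = [OH-]²/(1.97 − [OH-]) = 4.68 × 10^-4.
Assume [OH-] ≪ 1.97: [OH-] ≈ √(4.68 × 10^-4 × 1.97) = 3.04 × 10^-2 M
Check: 1.5% ionized — well under 5%, approximation valid.
pOH = 1.52, so pH = 14.00 − pOH = 12.48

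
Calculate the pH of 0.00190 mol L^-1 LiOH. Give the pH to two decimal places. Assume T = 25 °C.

pH = 11.28

LiOH is a strong base; [OH-] = 0.0019 M.
pOH = -log(0.0019) = 2.72
pH = 14.00 - 2.72 = 11.28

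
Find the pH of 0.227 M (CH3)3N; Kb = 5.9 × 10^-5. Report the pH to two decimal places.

(CH3)3N + H2O ⇌ (CH3)3NH+ + OH-
From the ICE table, Kb = [OH-]²/(0.227 − [OH-]) = 5.9 × 10^-5.
Assume [OH-] ≪ 0.227: [OH-] ≈ √(5.9 × 10^-5 × 0.227) = 3.66 × 10^-3 M
([OH-]/C₀ = 1.6% < 5%, so the approximation holds.)
pOH = 2.44, so pH = 14.00 − pOH = 11.56

pH = 11.56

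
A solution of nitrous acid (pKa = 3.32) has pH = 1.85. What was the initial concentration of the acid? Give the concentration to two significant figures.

[H+] = 10^(-1.85) = 1.41 × 10^-2 M = x
Ka = 10^(−3.32) = 4.79 × 10^-4
Ka = x²/(C₀ − x) ⇒ C₀ = x + x²/Ka
C₀ = 1.41 × 10^-2 + (1.41 × 10^-2)²/(4.79 × 10^-4) = 4.29 × 10^-1 M

C₀ = 4.3 × 10^-1 M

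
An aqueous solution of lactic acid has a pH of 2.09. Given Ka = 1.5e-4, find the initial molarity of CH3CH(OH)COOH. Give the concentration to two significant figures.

[H+] = 10^(-2.09) = 8.13 × 10^-3 M = x
Ka = x²/(C₀ − x) ⇒ C₀ = x + x²/Ka
C₀ = 8.13 × 10^-3 + (8.13 × 10^-3)²/(1.5 × 10^-4) = 4.49 × 10^-1 M

C₀ = 4.5 × 10^-1 M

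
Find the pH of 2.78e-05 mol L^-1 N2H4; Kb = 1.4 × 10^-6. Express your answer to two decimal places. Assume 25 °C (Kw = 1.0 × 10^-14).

pH = 8.75

N2H4 + H2O ⇌ N2H5+ + OH-
Let x = [OH-] at equilibrium. Kb = x²/(2.78e-05 − x).
x is not negligible relative to C₀; solve x² + 1.4e-06·x − 3.89e-11 = 0.
x = [−1.4e-06 + √(1.4e-06² + 1.56e-10)]/2 = 5.58 × 10^-6 M
pOH = 5.25, so pH = 14.00 − pOH = 8.75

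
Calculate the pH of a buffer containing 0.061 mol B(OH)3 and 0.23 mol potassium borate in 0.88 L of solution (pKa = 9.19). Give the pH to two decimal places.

Henderson–Hasselbalch: pH = pKa + log([B(OH)4-]/[B(OH)3]) = 9.19 + log(0.23/0.061)
pH = 9.19 + (+0.576) = 9.77

pH = 9.77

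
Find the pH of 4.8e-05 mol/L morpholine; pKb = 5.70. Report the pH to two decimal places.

C4H8ONH + H2O ⇌ C4H8ONH2+ + OH-
Kb = 10^(−5.70) = 2.00 × 10^-6
From the ICE table, Kb = [OH-]²/(4.8e-05 − [OH-]) = 2.00 × 10^-6.
Here C₀/Kb ≈ 24, so the small-[OH-] approximation fails. Use the quadratic:
[OH-] = [−2e-06 + √(2e-06² + 3.84e-10)]/2 = 8.85 × 10^-6 M
pOH = 5.05, so pH = 14.00 − pOH = 8.95

pH = 8.95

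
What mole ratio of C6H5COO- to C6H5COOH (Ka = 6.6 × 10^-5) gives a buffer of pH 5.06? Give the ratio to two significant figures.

pKa = -log(6.6 × 10^-5) = 4.180
pH = pKa + log(r) ⇒ log(r) = 5.06 − 4.180 = +0.880
r = [C6H5COO-]/[C6H5COOH] = 10^(+0.880) = 7.59

ratio = 7.6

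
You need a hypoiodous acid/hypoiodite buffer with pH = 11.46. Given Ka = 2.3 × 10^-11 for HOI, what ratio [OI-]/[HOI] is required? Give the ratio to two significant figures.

ratio = 6.6

pKa = -log(2.3 × 10^-11) = 10.638
pH = pKa + log(r) ⇒ log(r) = 11.46 − 10.638 = +0.822
r = [OI-]/[HOI] = 10^(+0.822) = 6.64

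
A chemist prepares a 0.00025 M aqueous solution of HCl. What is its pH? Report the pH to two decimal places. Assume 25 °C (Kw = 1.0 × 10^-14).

pH = 3.60

HCl is a strong acid and dissociates completely, so [H+] = 0.00025 M.
pH = -log(0.00025) = 3.60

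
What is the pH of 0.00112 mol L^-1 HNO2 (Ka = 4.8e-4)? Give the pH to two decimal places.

HNO2 ⇌ NO2- + H+
Let x = [H+] at equilibrium. Ka = x²/(0.00112 − x).
Here C₀/Ka ≈ 2.33, so the small-x approximation fails. Use the quadratic:
x = (−Ka + √(Ka² + 4·Ka·C₀))/2 = 5.31 × 10^-4 M
pH = −log(5.31 × 10^-4) = 3.27

pH = 3.27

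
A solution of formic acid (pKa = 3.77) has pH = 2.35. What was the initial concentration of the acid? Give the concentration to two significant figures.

[H+] = 10^(-2.35) = 4.47 × 10^-3 M = x
Ka = 10^(−3.77) = 1.70 × 10^-4
Ka = x²/(C₀ − x) ⇒ C₀ = x + x²/Ka
C₀ = 4.47 × 10^-3 + (4.47 × 10^-3)²/(1.70 × 10^-4) = 1.22 × 10^-1 M

C₀ = 1.2 × 10^-1 M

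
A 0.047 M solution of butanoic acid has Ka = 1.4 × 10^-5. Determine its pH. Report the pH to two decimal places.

pH = 3.09

CH3(CH2)2COOH ⇌ CH3(CH2)2COO- + H+
From the ICE table, Ka = [H+]²/(0.047 − [H+]) = 1.4 × 10^-5.
Since Ka ≪ C₀, [H+] ≈ √(Ka·C₀) = 8.11 × 10^-4 M.
pH = −log(8.11 × 10^-4) = 3.09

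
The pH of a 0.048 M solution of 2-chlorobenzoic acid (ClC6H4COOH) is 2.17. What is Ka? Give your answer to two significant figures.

Ka = 1.1 × 10^-3

[H+] = 10^(-2.17) = 6.76 × 10^-3 M
At equilibrium [HA] = 0.048 − 6.76 × 10^-3 = 4.12 × 10^-2 M
Ka = [H+][A-]/[HA] = (6.76 × 10^-3)² / 4.12 × 10^-2 = 1.1 × 10^-3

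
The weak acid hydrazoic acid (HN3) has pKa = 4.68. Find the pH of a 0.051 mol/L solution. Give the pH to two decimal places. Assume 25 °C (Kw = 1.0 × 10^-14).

pH = 2.99

HN3 ⇌ N3- + H+
Ka = 10^(−4.68) = 2.09 × 10^-5
Ka = [H+]²/(0.051 − [H+]) = 2.09 × 10^-5
Assume [H+] ≪ 0.051: [H+] ≈ √(2.09 × 10^-5 × 0.051) = 1.03 × 10^-3 M
pH = −log(1.03 × 10^-3) = 2.99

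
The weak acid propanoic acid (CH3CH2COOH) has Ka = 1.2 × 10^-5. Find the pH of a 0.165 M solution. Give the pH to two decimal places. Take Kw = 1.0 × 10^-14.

pH = 2.85

CH3CH2COOH ⇌ CH3CH2COO- + H+
Ka = x²/(0.165 − x) = 1.2 × 10^-5
Neglecting x in the denominator: x = √(1.2 × 10^-5 × 0.165) = 1.41 × 10^-3 M
Check: 0.85% ionized — well under 5%, approximation valid.
pH = −log(1.41 × 10^-3) = 2.85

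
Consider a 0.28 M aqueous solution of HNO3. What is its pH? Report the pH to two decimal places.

HNO3 is a strong acid and dissociates completely, so [H+] = 0.28 M.
pH = -log(0.28) = 0.55

pH = 0.55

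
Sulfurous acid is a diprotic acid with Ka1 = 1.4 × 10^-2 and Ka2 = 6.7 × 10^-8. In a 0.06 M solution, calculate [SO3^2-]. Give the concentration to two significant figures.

First ionization gives [H+] ≈ [HSO3-] = 2.28 × 10^-2 M.
Second step: Ka2 = [H+][SO3^2-]/[HSO3-] ≈ [SO3^2-] (since [H+] ≈ [HSO3-]).
So [SO3^2-] ≈ Ka2.

6.7 × 10^-8 M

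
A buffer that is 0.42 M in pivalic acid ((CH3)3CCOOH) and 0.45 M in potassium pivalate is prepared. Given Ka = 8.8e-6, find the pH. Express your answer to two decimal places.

pH = 5.09

pKa = −log(8.8 × 10^-6) = 5.056
pH = pKa + log([A⁻]/[HA]) = 5.056 + log(0.45/0.42)
pH = 5.056 + (+0.030) = 5.09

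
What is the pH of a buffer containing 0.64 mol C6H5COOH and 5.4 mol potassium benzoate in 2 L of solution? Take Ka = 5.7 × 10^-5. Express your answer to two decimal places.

pKa = −log(5.7 × 10^-5) = 4.244
Using pH = pKa + log([base]/[acid]) with [base]/[acid] = 5.4/0.64:
pH = 4.244 + (+0.926) = 5.17

pH = 5.17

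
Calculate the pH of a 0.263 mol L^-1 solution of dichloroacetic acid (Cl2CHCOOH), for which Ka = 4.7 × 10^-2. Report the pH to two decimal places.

Cl2CHCOOH ⇌ Cl2CHCOO- + H+
Ka = [H+]²/(0.263 − [H+]) = 4.7 × 10^-2
[H+] is not negligible relative to C₀; solve [H+]² + 0.047·[H+] − 0.0124 = 0.
[H+] = [−0.047 + √(0.047² + 0.0494)]/2 = 9.01 × 10^-2 M
pH = −log(9.01 × 10^-2) = 1.05

pH = 1.05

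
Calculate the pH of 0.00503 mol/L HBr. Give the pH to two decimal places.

pH = 2.30

HBr is a strong acid and dissociates completely, so [H+] = 0.00503 M.
pH = -log(0.00503) = 2.30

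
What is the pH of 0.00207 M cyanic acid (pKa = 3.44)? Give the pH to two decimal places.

HOCN ⇌ OCN- + H+
Ka = 10^(−3.44) = 3.63 × 10^-4
From the ICE table, Ka = [H+]²/(0.00207 − [H+]) = 3.63 × 10^-4.
Here C₀/Ka ≈ 5.7, so the small-[H+] approximation fails. Use the quadratic:
[H+] = [−0.000363 + √(0.000363² + 3.01e-06)]/2 = 7.04 × 10^-4 M
pH = −log(7.04 × 10^-4) = 3.15

pH = 3.15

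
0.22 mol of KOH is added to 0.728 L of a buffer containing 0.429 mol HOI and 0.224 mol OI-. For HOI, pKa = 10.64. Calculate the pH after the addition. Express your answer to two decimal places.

OH- converts HOI to OI-: HOI → 0.209 mol, OI- → 0.444 mol.
pH = pKa + log(n_OI-/n_HOI) = 10.64 + log(0.444/0.209) = 10.64 + (+0.327)

pH = 10.97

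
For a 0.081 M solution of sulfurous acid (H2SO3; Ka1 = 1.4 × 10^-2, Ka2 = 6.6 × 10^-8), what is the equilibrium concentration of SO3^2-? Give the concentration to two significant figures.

First ionization gives [H+] ≈ [HSO3-] = 2.74 × 10^-2 M.
Second step: Ka2 = [H+][SO3^2-]/[HSO3-] ≈ [SO3^2-] (since [H+] ≈ [HSO3-]).
So [SO3^2-] ≈ Ka2.

6.6 × 10^-8 M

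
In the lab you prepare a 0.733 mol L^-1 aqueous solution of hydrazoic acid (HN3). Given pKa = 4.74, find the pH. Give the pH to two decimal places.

pH = 2.44

HN3 ⇌ N3- + H+
Ka = 10^(−4.74) = 1.82 × 10^-5
From the ICE table, Ka = [H+]²/(0.733 − [H+]) = 1.82 × 10^-5.
Since Ka ≪ C₀, [H+] ≈ √(Ka·C₀) = 3.65 × 10^-3 M.
pH = −log[H+] = −log(3.65 × 10^-3) = 2.44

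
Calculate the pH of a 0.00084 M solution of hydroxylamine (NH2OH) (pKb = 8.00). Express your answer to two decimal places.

NH2OH + H2O ⇌ NH3OH+ + OH-
Kb = 10^(−8.00) = 1.00 × 10^-8
From the ICE table, Kb = x²/(0.00084 − x) = 1.00 × 10^-8.
Neglecting x in the denominator: x = √(1.00 × 10^-8 × 0.00084) = 2.90 × 10^-6 M
pOH = 5.54, so pH = 14.00 − pOH = 8.46

pH = 8.46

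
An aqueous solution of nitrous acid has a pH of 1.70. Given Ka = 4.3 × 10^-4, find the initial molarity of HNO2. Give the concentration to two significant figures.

C₀ = 9.5 × 10^-1 M

[H+] = 10^(-1.70) = 2.00 × 10^-2 M = x
Ka = x²/(C₀ − x) ⇒ C₀ = x + x²/Ka
C₀ = 2.00 × 10^-2 + (2.00 × 10^-2)²/(4.3 × 10^-4) = 9.50 × 10^-1 M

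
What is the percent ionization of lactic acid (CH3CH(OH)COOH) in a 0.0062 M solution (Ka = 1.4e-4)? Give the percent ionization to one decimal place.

13.9%

CH3CH(OH)COOH ⇌ CH3CH(OH)COO- + H+; let x = [H+] at equilibrium.
Ka = x²/(C₀ − x); solving the quadratic gives x = 8.64 × 10^-4 M.
% ionization = x/C₀ × 100% = 8.64 × 10^-4/0.0062 × 100% = 13.9%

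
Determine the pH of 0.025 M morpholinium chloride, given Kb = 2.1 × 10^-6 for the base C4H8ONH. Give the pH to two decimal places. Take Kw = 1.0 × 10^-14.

pH = 4.96

C4H8ONH2+ is the conjugate acid of the weak base C4H8ONH.
Ka = Kw/Kb = 1.0×10^-14 / 2.1 × 10^-6 = 4.76 × 10^-9
From the ICE table, Ka = x²/(0.025 − x) = 4.76 × 10^-9.
Since Ka ≪ C₀, x ≈ √(Ka·C₀) = 1.09 × 10^-5 M.
(x/C₀ = 0.044% < 5%, so the approximation holds.)
pH = −log(1.09 × 10^-5) = 4.96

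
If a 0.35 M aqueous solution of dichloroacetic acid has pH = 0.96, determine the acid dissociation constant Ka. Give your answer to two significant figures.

Ka = 5.0 × 10^-2

[H+] = 10^(-0.96) = 1.10 × 10^-1 M
At equilibrium [HA] = 0.35 − 1.10 × 10^-1 = 2.40 × 10^-1 M
Ka = [H+][A-]/[HA] = (1.10 × 10^-1)² / 2.40 × 10^-1 = 5.0 × 10^-2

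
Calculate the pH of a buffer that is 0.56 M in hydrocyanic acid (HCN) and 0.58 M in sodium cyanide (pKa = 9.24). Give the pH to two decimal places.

Henderson–Hasselbalch: pH = pKa + log([CN-]/[HCN]) = 9.24 + log(0.58/0.56)
pH = 9.24 + (+0.015) = 9.26

pH = 9.26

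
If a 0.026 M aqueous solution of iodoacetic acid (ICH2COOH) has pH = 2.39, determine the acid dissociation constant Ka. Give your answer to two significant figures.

Ka = 7.6 × 10^-4

[H+] = 10^(-2.39) = 4.07 × 10^-3 M
At equilibrium [HA] = 0.026 − 4.07 × 10^-3 = 2.19 × 10^-2 M
Ka = [H+][A-]/[HA] = (4.07 × 10^-3)² / 2.19 × 10^-2 = 7.6 × 10^-4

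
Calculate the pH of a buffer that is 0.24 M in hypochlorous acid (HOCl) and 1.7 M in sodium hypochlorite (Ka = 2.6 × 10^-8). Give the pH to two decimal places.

pKa = −log(2.6 × 10^-8) = 7.585
pH = pKa + log([A⁻]/[HA]) = 7.585 + log(1.7/0.24)
pH = 7.585 + (+0.850) = 8.44

pH = 8.44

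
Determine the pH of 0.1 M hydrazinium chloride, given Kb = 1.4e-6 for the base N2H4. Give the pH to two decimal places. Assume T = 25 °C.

pH = 4.57

N2H5+ is the conjugate acid of the weak base N2H4.
Ka = Kw/Kb = 1.0×10^-14 / 1.4 × 10^-6 = 7.14 × 10^-9
Let x = [H+] at equilibrium. Ka = x²/(0.1 − x).
Assume x ≪ 0.1: x ≈ √(7.14 × 10^-9 × 0.1) = 2.67 × 10^-5 M
Check: 0.027% ionized — well under 5%, approximation valid.
pH = −log(2.67 × 10^-5) = 4.57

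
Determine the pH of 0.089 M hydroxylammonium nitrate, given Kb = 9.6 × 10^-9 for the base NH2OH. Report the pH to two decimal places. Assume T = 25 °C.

pH = 3.52

NH3OH+ is the conjugate acid of the weak base NH2OH.
Ka = Kw/Kb = 1.0×10^-14 / 9.6 × 10^-9 = 1.04 × 10^-6
Ka = x²/(0.089 − x) = 1.04 × 10^-6
Neglecting x in the denominator: x = √(1.04 × 10^-6 × 0.089) = 3.04 × 10^-4 M
Check: 0.34% ionized — well under 5%, approximation valid.
pH = −log(3.04 × 10^-4) = 3.52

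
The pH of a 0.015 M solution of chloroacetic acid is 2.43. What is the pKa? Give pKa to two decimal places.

pKa = 2.91

[H+] = 10^(-2.43) = 3.72 × 10^-3 M
At equilibrium [HA] = 0.015 − 3.72 × 10^-3 = 1.13 × 10^-2 M
Ka = [H+][A-]/[HA] = (3.72 × 10^-3)² / 1.13 × 10^-2 = 1.22 × 10^-3
pKa = -log(1.22 × 10^-3) = 2.91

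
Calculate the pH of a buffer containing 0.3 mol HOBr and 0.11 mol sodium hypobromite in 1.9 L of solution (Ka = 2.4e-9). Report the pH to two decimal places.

pH = 8.18

pKa = −log(2.4 × 10^-9) = 8.620
Henderson–Hasselbalch: pH = pKa + log([OBr-]/[HOBr]) = 8.620 + log(0.11/0.3)
pH = 8.620 + (-0.436) = 8.18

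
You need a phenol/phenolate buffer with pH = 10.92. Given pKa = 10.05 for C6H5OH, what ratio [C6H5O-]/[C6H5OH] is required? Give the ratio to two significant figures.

ratio = 7.4

pH = pKa + log(r) ⇒ log(r) = 10.92 − 10.05 = +0.87
r = [C6H5O-]/[C6H5OH] = 10^(+0.87) = 7.41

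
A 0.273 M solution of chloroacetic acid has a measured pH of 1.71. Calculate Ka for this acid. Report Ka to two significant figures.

Ka = 1.5 × 10^-3

[H+] = 10^(-1.71) = 1.95 × 10^-2 M
At equilibrium [HA] = 0.273 − 1.95 × 10^-2 = 2.54 × 10^-1 M
Ka = [H+][A-]/[HA] = (1.95 × 10^-2)² / 2.54 × 10^-1 = 1.5 × 10^-3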